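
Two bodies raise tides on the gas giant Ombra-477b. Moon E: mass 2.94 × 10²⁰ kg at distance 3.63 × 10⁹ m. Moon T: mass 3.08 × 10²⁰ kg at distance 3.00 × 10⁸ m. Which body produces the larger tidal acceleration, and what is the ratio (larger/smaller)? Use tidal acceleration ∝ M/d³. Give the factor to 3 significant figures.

Moon T, by a factor of ≈ 1860

Tidal stretch scales as M/d³; compute that for each body.
Moon E: (2.94 × 10²⁰) / (3.63 × 10⁹)³ = 6.146 × 10⁻⁹
Moon T: (3.08 × 10²⁰) / (3.00 × 10⁸)³ = 1.141 × 10⁻⁵
Ratio (larger/smaller) = 1860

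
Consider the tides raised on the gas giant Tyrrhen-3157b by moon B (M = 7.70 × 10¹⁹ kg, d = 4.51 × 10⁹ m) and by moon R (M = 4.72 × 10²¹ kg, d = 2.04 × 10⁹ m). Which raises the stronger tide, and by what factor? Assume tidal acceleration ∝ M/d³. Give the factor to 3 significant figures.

Tidal acceleration ∝ M/d³, so compare M/d³ for each.
Moon B: (7.70 × 10¹⁹) / (4.51 × 10⁹)³ = 8.394 × 10⁻¹⁰
Moon R: (4.72 × 10²¹) / (2.04 × 10⁹)³ = 5.560 × 10⁻⁷
Ratio (larger/smaller) = 662

Moon R, by a factor of ≈ 662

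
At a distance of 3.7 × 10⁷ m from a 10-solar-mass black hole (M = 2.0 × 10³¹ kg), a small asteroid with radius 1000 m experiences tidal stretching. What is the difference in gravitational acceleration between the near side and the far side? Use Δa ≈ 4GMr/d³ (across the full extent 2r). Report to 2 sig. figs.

Differencing GM/(d−r)² and GM/(d+r)² to first order in r/d gives 4GMr/d³.
Δa = 4GMr/d³
   = 4 × (6.674 × 10⁻¹¹) × (2.0 × 10³¹) × (1000) / (3.7 × 10⁷)³
   = 1.1 × 10² m/s²

1.1 × 10² m/s²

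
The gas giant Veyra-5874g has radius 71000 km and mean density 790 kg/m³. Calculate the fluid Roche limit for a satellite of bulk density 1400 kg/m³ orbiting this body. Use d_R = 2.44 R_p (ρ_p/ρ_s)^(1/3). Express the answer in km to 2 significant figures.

1.4 × 10⁵ km

d_R = 2.44 × 71000 km × (790/1400)^(1/3)
    = 1.4 × 10⁵ km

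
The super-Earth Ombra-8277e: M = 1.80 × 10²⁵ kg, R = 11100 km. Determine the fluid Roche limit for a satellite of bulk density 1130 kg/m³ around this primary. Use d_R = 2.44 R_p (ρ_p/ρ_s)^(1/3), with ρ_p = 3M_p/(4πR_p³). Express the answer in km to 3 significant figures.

38100 km

ρ_p = 3M_p/(4πR_p³) = 3 × (1.80 × 10²⁵) / (4π × (1.11 × 10⁷ m)³) = 3140 kg/m³
d_R = 2.44 × 11100 km × (3140/1130)^(1/3)
    = 38100 km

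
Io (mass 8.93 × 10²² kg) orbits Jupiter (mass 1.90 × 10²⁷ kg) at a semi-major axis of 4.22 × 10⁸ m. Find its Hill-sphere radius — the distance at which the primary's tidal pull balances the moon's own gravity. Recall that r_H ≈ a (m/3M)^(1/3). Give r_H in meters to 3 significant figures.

r_H ≈ a (m/3M)^(1/3)
    = (4.22 × 10⁸) × (8.93 × 10²² / (3 × 1.90 × 10²⁷))^(1/3)
    = 1.06 × 10⁷ m

1.06 × 10⁷ m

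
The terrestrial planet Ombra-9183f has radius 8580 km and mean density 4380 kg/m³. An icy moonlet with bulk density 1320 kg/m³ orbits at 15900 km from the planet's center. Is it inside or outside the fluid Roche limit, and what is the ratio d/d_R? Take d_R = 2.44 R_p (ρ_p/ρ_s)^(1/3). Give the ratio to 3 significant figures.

d_R = 2.44 × (8580 km) × (4380/1320)^(1/3) = 31230 km
d/d_R = (15900) / (31230) = 0.509
Since d/d_R < 1, the body is inside the Roche limit.

inside; d/d_R ≈ 0.509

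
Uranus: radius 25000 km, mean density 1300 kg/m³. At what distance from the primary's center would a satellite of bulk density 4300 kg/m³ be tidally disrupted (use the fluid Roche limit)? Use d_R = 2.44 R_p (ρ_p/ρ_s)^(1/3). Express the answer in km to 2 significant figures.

d_R = 2.44 × 25000 km × (1300/4300)^(1/3)
    = 41000 km

41000 km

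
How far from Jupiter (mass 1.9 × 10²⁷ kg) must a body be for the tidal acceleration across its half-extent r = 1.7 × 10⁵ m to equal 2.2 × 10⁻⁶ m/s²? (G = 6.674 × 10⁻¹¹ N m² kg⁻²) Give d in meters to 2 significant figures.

2GMr/d³ = a_tidal  ⇒  d = (2GMr / a_tidal)^(1/3)
d = (2 × 6.674×10⁻¹¹ × (1.9 × 10²⁷) × (1.7 × 10⁵) / (2.2 × 10⁻⁶))^(1/3)
  = 2.7 × 10⁹ m

2.7 × 10⁹ m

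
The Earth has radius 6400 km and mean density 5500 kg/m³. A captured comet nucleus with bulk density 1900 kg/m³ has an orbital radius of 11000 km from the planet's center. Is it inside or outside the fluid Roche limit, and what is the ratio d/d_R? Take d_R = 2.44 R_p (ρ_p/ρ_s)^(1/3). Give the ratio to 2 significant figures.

inside; d/d_R ≈ 0.49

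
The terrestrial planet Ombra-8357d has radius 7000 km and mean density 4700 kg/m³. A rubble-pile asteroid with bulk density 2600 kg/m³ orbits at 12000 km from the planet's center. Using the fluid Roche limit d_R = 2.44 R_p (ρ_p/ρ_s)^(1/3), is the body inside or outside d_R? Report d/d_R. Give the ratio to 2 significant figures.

d_R = 2.44 × (7000 km) × (4700/2600)^(1/3) = 20810 km
d/d_R = (12000) / (20810) = 0.58
Since d/d_R < 1, the body is inside the Roche limit.

inside; d/d_R ≈ 0.58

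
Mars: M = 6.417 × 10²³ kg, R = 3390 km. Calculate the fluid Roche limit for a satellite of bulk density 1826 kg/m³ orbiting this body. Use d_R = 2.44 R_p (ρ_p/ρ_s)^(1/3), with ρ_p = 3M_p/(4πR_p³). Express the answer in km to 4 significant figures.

ρ_p = 3M_p/(4πR_p³) = 3 × (6.417 × 10²³) / (4π × (3.390 × 10⁶ m)³) = 3932 kg/m³
d_R = 2.44 × 3390 km × (3932/1826)^(1/3)
    = 10680 km

10680 km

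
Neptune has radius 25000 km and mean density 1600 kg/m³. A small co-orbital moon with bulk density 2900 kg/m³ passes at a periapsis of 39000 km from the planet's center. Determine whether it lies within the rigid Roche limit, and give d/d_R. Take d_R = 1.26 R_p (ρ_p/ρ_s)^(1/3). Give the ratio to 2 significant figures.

d_R = 1.26 × (25000 km) × (1600/2900)^(1/3) = 25840 km
d/d_R = (39000) / (25840) = 1.5
Since d/d_R > 1, the body is outside the Roche limit.

outside; d/d_R ≈ 1.5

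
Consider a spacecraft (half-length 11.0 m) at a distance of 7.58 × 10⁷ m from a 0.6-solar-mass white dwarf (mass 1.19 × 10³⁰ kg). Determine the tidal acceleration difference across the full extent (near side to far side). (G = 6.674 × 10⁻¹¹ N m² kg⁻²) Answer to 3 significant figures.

8.02 × 10⁻³ m/s²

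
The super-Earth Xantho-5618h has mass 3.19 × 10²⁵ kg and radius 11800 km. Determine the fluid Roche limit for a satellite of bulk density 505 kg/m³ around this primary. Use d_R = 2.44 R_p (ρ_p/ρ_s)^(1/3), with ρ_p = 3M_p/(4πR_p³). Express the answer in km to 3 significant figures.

60300 km

ρ_p = 3M_p/(4πR_p³) = 3 × (3.19 × 10²⁵) / (4π × (1.18 × 10⁷ m)³) = 4640 kg/m³
d_R = 2.44 × 11800 km × (4640/505)^(1/3)
    = 60300 km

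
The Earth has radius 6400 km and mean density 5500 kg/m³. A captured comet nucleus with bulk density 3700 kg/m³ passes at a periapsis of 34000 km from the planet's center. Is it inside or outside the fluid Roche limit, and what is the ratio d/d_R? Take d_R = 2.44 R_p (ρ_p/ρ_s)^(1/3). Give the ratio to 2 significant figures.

outside; d/d_R ≈ 1.9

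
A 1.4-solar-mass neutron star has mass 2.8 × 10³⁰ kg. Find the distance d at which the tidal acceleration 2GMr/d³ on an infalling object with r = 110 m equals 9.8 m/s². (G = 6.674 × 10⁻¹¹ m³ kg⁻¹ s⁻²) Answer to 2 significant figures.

2GMr/d³ = a_tidal  ⇒  d = (2GMr / a_tidal)^(1/3)
d = (2 × 6.674×10⁻¹¹ × (2.8 × 10³⁰) × (110) / (9.8))^(1/3)
  = 1.6 × 10⁷ m

1.6 × 10⁷ m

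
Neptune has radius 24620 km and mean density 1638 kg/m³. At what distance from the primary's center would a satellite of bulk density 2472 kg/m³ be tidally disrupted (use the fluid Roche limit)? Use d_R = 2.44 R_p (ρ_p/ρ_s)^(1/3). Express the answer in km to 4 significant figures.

d_R = 2.44 × 24620 km × (1638/2472)^(1/3)
    = 52370 km

52370 km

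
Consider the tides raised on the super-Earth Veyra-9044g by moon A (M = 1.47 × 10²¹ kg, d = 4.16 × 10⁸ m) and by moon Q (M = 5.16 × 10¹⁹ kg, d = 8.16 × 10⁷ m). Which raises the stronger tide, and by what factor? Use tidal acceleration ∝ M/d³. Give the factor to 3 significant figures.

Tidal stretch scales as M/d³; compute that for each body.
Moon A: (1.47 × 10²¹) / (4.16 × 10⁸)³ = 2.042 × 10⁻⁵
Moon Q: (5.16 × 10¹⁹) / (8.16 × 10⁷)³ = 9.497 × 10⁻⁵
Ratio (larger/smaller) = 4.65

Moon Q, by a factor of ≈ 4.65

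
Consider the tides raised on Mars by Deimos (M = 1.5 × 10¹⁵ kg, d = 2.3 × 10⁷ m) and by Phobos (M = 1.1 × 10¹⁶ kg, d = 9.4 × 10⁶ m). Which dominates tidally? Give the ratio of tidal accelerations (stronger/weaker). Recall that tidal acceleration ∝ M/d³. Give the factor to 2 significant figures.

Phobos, by a factor of ≈ 110

Tidal stretch scales as M/d³; compute that for each body.
Deimos: (1.5 × 10¹⁵) / (2.3 × 10⁷)³ = 1.233 × 10⁻⁷
Phobos: (1.1 × 10¹⁶) / (9.4 × 10⁶)³ = 1.324 × 10⁻⁵
Ratio (larger/smaller) = 110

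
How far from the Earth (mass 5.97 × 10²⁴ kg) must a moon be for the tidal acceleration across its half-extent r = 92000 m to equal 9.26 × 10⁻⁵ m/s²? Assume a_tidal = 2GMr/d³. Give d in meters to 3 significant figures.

9.25 × 10⁷ m

2GMr/d³ = a_tidal  ⇒  d = (2GMr / a_tidal)^(1/3)
d = (2 × 6.674×10⁻¹¹ × (5.97 × 10²⁴) × (92000) / (9.26 × 10⁻⁵))^(1/3)
  = 9.25 × 10⁷ m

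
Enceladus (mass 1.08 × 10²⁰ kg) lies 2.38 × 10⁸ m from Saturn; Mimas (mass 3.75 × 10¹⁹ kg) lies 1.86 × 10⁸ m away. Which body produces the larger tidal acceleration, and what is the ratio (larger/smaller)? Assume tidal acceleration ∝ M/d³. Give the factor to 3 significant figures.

The tide-raising term goes as M/d³ (the gradient of a 1/d² field).
Enceladus: (1.08 × 10²⁰) / (2.38 × 10⁸)³ = 8.011 × 10⁻⁶
Mimas: (3.75 × 10¹⁹) / (1.86 × 10⁸)³ = 5.828 × 10⁻⁶
Ratio (larger/smaller) = 1.37

Enceladus, by a factor of ≈ 1.37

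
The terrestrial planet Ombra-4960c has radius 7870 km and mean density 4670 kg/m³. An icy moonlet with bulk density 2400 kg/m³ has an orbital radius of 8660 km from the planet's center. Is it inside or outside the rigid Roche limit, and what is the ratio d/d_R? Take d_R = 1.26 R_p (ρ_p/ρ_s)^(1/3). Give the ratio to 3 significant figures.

d_R = 1.26 × (7870 km) × (4670/2400)^(1/3) = 12380 km
d/d_R = (8660) / (12380) = 0.700
Since d/d_R < 1, the body is inside the Roche limit.

inside; d/d_R ≈ 0.700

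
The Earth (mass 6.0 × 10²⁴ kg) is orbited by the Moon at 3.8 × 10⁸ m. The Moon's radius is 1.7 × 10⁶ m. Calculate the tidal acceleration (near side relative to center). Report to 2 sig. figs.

2.5 × 10⁻⁵ m/s²

Δg = 2GMr/d³
   = 2 × (6.674 × 10⁻¹¹) × (6.0 × 10²⁴) × (1.7 × 10⁶) / (3.8 × 10⁸)³
   = 2.5 × 10⁻⁵ m/s²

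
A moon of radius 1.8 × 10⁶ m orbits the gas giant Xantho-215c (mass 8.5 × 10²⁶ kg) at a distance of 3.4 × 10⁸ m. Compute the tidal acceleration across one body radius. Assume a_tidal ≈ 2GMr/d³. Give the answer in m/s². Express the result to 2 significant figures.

Differencing GM/(d−r)² and GM/d² to first order in r/d gives 2GMr/d³.
a_tidal = 2GMr/d³
        = 2 × (6.674 × 10⁻¹¹) × (8.5 × 10²⁶) × (1.8 × 10⁶) / (3.4 × 10⁸)³
        = 5.2 × 10⁻³ m/s²

5.2 × 10⁻³ m/s²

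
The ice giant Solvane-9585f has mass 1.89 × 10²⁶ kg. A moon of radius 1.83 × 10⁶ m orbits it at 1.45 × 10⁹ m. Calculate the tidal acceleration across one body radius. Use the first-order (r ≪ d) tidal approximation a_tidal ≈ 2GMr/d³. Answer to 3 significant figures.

a_tidal = 2GMr/d³
        = 2 × (6.674 × 10⁻¹¹) × (1.89 × 10²⁶) × (1.83 × 10⁶) / (1.45 × 10⁹)³
        = 1.51 × 10⁻⁵ m/s²

1.51 × 10⁻⁵ m/s²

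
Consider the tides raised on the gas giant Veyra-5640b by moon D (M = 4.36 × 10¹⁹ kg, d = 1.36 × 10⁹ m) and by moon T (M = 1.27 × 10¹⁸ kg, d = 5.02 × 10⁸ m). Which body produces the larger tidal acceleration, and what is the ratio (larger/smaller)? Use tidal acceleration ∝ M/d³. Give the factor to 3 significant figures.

The tide-raising term goes as M/d³ (the gradient of a 1/d² field).
Moon D: (4.36 × 10¹⁹) / (1.36 × 10⁹)³ = 1.733 × 10⁻⁸
Moon T: (1.27 × 10¹⁸) / (5.02 × 10⁸)³ = 1.004 × 10⁻⁸
Ratio (larger/smaller) = 1.73

Moon D, by a factor of ≈ 1.73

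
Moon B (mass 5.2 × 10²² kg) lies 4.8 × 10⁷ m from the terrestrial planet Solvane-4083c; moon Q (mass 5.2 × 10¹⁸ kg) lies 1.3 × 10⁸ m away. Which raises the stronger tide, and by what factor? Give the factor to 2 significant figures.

Moon B, by a factor of ≈ 2.0 × 10⁵

Compare M/d³ for the two perturbers:
Moon B: (5.2 × 10²²) / (4.8 × 10⁷)³ = 4.702 × 10⁻¹
Moon Q: (5.2 × 10¹⁸) / (1.3 × 10⁸)³ = 2.367 × 10⁻⁶
Ratio (larger/smaller) = 2.0 × 10⁵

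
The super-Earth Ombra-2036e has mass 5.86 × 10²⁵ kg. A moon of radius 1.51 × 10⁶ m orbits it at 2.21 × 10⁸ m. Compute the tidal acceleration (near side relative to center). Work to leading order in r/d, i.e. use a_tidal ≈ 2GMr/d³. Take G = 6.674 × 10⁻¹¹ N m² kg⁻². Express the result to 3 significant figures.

1.09 × 10⁻³ m/s²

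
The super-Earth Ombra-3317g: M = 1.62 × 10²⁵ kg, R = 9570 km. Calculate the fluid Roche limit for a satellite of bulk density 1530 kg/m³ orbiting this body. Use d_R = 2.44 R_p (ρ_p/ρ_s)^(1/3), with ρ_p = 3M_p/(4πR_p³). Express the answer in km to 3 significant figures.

33200 km

ρ_p = 3M_p/(4πR_p³) = 3 × (1.62 × 10²⁵) / (4π × (9.57 × 10⁶ m)³) = 4410 kg/m³
d_R = 2.44 × 9570 km × (4410/1530)^(1/3)
    = 33200 km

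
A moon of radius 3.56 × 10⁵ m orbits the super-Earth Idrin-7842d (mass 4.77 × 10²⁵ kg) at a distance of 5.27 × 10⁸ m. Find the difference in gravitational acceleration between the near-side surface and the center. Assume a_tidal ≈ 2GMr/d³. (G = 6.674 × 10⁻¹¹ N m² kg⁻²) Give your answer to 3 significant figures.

1.55 × 10⁻⁵ m/s²

Δa = 2GMr/d³
   = 2 × (6.674 × 10⁻¹¹) × (4.77 × 10²⁵) × (3.56 × 10⁵) / (5.27 × 10⁸)³
   = 1.55 × 10⁻⁵ m/s²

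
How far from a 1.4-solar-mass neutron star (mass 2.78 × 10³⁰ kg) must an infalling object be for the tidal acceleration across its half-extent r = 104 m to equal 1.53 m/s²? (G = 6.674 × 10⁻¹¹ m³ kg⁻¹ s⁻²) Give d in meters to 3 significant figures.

2GMr/d³ = a_tidal  ⇒  d = (2GMr / a_tidal)^(1/3)
d = (2 × 6.674×10⁻¹¹ × (2.78 × 10³⁰) × (104) / (1.53))^(1/3)
  = 2.93 × 10⁷ m

2.93 × 10⁷ m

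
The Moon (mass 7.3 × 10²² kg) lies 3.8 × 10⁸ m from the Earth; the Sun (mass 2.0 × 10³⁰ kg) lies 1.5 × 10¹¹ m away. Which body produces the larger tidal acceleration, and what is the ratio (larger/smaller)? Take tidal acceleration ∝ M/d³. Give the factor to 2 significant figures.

The tide-raising term goes as M/d³ (the gradient of a 1/d² field).
The Moon: (7.3 × 10²²) / (3.8 × 10⁸)³ = 1.330 × 10⁻³
The Sun: (2.0 × 10³⁰) / (1.5 × 10¹¹)³ = 5.926 × 10⁻⁴
Ratio (larger/smaller) = 2.2

The Moon, by a factor of ≈ 2.2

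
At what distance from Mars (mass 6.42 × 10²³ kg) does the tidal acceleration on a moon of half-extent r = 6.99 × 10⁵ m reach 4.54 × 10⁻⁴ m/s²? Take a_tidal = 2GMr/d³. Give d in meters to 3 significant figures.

2GMr/d³ = a_tidal  ⇒  d = (2GMr / a_tidal)^(1/3)
d = (2 × 6.674×10⁻¹¹ × (6.42 × 10²³) × (6.99 × 10⁵) / (4.54 × 10⁻⁴))^(1/3)
  = 5.09 × 10⁷ m

5.09 × 10⁷ m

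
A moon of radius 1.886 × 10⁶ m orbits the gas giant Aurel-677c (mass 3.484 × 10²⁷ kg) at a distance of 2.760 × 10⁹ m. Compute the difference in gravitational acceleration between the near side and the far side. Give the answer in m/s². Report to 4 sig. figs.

Δg = 4GMr/d³
   = 4 × (6.674 × 10⁻¹¹) × (3.484 × 10²⁷) × (1.886 × 10⁶) / (2.760 × 10⁹)³
   = 8.343 × 10⁻⁵ m/s²

8.343 × 10⁻⁵ m/s²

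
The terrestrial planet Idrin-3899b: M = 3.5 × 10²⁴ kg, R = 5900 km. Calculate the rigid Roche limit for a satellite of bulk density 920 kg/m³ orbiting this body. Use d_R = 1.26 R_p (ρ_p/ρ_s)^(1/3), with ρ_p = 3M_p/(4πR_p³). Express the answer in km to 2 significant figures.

ρ_p = 3M_p/(4πR_p³) = 3 × (3.5 × 10²⁴) / (4π × (5.9 × 10⁶ m)³) = 4100 kg/m³
d_R = 1.26 × 5900 km × (4100/920)^(1/3)
    = 12000 km

12000 km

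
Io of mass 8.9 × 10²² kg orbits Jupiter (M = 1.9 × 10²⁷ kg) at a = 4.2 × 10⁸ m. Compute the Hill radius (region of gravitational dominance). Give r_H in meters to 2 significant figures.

1.0 × 10⁷ m

r_H ≈ a (m/3M)^(1/3)
    = (4.2 × 10⁸) × (8.9 × 10²² / (3 × 1.9 × 10²⁷))^(1/3)
    = 1.0 × 10⁷ m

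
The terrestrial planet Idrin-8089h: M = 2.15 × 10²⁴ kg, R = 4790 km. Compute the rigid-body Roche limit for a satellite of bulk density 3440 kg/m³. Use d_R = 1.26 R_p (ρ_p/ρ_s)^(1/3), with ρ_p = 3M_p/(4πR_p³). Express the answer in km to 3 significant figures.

ρ_p = 3M_p/(4πR_p³) = 3 × (2.15 × 10²⁴) / (4π × (4.79 × 10⁶ m)³) = 4670 kg/m³
d_R = 1.26 × 4790 km × (4670/3440)^(1/3)
    = 6680 km

6680 km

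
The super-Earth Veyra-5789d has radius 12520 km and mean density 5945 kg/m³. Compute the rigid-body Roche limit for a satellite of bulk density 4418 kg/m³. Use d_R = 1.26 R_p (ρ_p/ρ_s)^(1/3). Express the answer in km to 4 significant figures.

d_R = 1.26 × 12520 km × (5945/4418)^(1/3)
    = 17420 km

17420 km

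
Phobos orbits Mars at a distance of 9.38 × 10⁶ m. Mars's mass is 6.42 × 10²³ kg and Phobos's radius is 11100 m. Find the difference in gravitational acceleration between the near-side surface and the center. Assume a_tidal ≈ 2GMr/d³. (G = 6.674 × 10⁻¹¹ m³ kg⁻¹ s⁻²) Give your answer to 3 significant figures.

a_tidal = 2GMr/d³
        = 2 × (6.674 × 10⁻¹¹) × (6.42 × 10²³) × (11100) / (9.38 × 10⁶)³
        = 1.15 × 10⁻³ m/s²

1.15 × 10⁻³ m/s²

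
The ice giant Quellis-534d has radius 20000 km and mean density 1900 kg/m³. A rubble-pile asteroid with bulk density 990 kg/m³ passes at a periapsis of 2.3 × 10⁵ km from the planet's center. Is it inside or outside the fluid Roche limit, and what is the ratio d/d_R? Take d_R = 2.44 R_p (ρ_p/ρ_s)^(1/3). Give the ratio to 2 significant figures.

outside; d/d_R ≈ 3.8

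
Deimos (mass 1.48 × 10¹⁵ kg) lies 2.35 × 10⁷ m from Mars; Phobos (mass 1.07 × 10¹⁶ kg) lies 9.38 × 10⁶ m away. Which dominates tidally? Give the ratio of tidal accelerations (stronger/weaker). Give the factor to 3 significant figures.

The tide-raising term goes as M/d³ (the gradient of a 1/d² field).
Deimos: (1.48 × 10¹⁵) / (2.35 × 10⁷)³ = 1.140 × 10⁻⁷
Phobos: (1.07 × 10¹⁶) / (9.38 × 10⁶)³ = 1.297 × 10⁻⁵
Ratio (larger/smaller) = 114

Phobos, by a factor of ≈ 114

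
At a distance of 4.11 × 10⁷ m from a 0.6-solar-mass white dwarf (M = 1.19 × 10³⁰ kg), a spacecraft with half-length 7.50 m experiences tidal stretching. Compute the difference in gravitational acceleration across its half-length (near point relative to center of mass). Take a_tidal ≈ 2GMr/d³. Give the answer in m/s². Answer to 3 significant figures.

1.72 × 10⁻² m/s²

The tidal stretch is the gradient of GM/d² times the body's extent r, hence the 1/d³ dependence.
Δg = 2GMr/d³
   = 2 × (6.674 × 10⁻¹¹) × (1.19 × 10³⁰) × (7.50) / (4.11 × 10⁷)³
   = 1.72 × 10⁻² m/s²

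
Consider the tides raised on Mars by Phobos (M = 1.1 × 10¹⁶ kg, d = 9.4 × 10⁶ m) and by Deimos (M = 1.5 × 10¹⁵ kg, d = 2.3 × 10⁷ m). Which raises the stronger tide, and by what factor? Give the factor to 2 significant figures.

Compare M/d³ for the two perturbers:
Phobos: (1.1 × 10¹⁶) / (9.4 × 10⁶)³ = 1.324 × 10⁻⁵
Deimos: (1.5 × 10¹⁵) / (2.3 × 10⁷)³ = 1.233 × 10⁻⁷
Ratio (larger/smaller) = 110

Phobos, by a factor of ≈ 110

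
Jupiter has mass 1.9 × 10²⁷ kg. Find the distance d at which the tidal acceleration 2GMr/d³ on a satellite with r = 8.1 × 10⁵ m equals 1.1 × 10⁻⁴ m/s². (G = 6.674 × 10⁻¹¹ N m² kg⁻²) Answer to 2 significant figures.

1.2 × 10⁹ m

2GMr/d³ = a_tidal  ⇒  d = (2GMr / a_tidal)^(1/3)
d = (2 × 6.674×10⁻¹¹ × (1.9 × 10²⁷) × (8.1 × 10⁵) / (1.1 × 10⁻⁴))^(1/3)
  = 1.2 × 10⁹ m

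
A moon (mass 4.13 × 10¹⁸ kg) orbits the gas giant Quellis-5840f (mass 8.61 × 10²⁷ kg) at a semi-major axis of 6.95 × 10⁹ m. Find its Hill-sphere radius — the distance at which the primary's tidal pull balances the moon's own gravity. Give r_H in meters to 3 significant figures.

3.77 × 10⁶ m

r_H ≈ a (m/3M)^(1/3)
    = (6.95 × 10⁹) × (4.13 × 10¹⁸ / (3 × 8.61 × 10²⁷))^(1/3)
    = 3.77 × 10⁶ m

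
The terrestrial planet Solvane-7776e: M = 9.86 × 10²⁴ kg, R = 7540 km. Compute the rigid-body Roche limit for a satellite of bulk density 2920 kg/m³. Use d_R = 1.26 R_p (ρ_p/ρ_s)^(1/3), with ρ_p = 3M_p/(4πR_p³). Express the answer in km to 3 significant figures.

11700 km

ρ_p = 3M_p/(4πR_p³) = 3 × (9.86 × 10²⁴) / (4π × (7.54 × 10⁶ m)³) = 5490 kg/m³
d_R = 1.26 × 7540 km × (5490/2920)^(1/3)
    = 11700 km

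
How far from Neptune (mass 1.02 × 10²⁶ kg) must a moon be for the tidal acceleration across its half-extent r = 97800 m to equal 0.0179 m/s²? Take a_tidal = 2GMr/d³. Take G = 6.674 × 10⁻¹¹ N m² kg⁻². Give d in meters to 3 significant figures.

2GMr/d³ = a_tidal  ⇒  d = (2GMr / a_tidal)^(1/3)
d = (2 × 6.674×10⁻¹¹ × (1.02 × 10²⁶) × (97800) / (0.0179))^(1/3)
  = 4.21 × 10⁷ m

4.21 × 10⁷ m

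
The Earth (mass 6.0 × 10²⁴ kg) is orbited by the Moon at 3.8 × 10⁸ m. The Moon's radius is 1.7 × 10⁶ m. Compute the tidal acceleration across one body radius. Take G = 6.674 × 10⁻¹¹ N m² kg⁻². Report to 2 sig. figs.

2.5 × 10⁻⁵ m/s²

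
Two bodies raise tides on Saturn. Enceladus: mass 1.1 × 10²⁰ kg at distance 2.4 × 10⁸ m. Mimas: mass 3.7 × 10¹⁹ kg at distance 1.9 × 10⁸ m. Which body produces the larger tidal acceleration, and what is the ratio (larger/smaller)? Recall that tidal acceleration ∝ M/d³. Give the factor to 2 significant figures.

Enceladus, by a factor of ≈ 1.5

Compare M/d³ for the two perturbers:
Enceladus: (1.1 × 10²⁰) / (2.4 × 10⁸)³ = 7.957 × 10⁻⁶
Mimas: (3.7 × 10¹⁹) / (1.9 × 10⁸)³ = 5.394 × 10⁻⁶
Ratio (larger/smaller) = 1.5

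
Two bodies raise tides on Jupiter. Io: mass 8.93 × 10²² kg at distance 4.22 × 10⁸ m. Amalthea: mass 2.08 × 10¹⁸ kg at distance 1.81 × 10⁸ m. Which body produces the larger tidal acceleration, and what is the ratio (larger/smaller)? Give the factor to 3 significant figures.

Io, by a factor of ≈ 3390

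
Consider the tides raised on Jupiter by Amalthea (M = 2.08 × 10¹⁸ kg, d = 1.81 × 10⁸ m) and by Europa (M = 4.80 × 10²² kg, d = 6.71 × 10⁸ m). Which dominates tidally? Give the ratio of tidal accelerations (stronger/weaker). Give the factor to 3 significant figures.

Tidal stretch scales as M/d³; compute that for each body.
Amalthea: (2.08 × 10¹⁸) / (1.81 × 10⁸)³ = 3.508 × 10⁻⁷
Europa: (4.80 × 10²²) / (6.71 × 10⁸)³ = 1.589 × 10⁻⁴
Ratio (larger/smaller) = 453

Europa, by a factor of ≈ 453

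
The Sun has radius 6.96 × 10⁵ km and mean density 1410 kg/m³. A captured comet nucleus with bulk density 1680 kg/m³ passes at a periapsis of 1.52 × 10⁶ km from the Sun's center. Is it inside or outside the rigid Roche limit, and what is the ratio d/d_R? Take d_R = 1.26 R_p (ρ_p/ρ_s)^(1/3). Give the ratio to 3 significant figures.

outside; d/d_R ≈ 1.84

d_R = 1.26 × (6.96 × 10⁵ km) × (1410/1680)^(1/3) = 8.272 × 10⁵ km
d/d_R = (1.52 × 10⁶) / (8.272 × 10⁵) = 1.84
Since d/d_R > 1, the body is outside the Roche limit.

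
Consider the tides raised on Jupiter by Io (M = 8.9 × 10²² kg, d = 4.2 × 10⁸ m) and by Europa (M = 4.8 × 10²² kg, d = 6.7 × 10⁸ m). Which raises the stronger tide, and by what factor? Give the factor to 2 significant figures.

Tidal acceleration ∝ M/d³, so compare M/d³ for each.
Io: (8.9 × 10²²) / (4.2 × 10⁸)³ = 1.201 × 10⁻³
Europa: (4.8 × 10²²) / (6.7 × 10⁸)³ = 1.596 × 10⁻⁴
Ratio (larger/smaller) = 7.5

Io, by a factor of ≈ 7.5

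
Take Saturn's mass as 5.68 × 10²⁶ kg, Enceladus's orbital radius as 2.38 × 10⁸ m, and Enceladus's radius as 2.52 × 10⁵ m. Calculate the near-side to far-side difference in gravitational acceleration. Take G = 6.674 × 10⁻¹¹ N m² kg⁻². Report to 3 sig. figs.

Δa = 4GMr/d³
   = 4 × (6.674 × 10⁻¹¹) × (5.68 × 10²⁶) × (2.52 × 10⁵) / (2.38 × 10⁸)³
   = 2.83 × 10⁻³ m/s²

2.83 × 10⁻³ m/s²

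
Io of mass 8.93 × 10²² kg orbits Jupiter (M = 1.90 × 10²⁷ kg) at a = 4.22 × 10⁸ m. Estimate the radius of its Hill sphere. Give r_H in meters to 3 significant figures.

1.06 × 10⁷ m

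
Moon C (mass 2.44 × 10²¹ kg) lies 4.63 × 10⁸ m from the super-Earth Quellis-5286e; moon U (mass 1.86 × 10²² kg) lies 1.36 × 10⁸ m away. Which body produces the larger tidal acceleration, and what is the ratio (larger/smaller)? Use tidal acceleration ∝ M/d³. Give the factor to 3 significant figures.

Moon U, by a factor of ≈ 301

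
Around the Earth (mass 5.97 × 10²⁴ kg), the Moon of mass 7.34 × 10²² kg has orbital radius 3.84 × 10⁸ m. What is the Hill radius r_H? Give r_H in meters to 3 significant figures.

r_H ≈ a (m/3M)^(1/3)
    = (3.84 × 10⁸) × (7.34 × 10²² / (3 × 5.97 × 10²⁴))^(1/3)
    = 6.15 × 10⁷ m

6.15 × 10⁷ m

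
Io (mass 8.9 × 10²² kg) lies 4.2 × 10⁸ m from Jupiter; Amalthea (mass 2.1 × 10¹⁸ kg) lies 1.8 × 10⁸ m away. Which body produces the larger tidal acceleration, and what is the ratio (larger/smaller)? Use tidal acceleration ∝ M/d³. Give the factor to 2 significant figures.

Io, by a factor of ≈ 3300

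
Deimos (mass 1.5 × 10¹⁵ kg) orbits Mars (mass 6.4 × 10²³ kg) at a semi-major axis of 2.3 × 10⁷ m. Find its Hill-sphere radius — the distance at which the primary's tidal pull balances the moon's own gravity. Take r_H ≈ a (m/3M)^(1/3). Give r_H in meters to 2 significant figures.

r_H ≈ a (m/3M)^(1/3)
    = (2.3 × 10⁷) × (1.5 × 10¹⁵ / (3 × 6.4 × 10²³))^(1/3)
    = 2.1 × 10⁴ m

2.1 × 10⁴ m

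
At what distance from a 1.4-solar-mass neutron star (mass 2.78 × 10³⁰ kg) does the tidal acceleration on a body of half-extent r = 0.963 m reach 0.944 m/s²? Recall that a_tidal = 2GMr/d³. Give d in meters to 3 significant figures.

2GMr/d³ = a_tidal  ⇒  d = (2GMr / a_tidal)^(1/3)
d = (2 × 6.674×10⁻¹¹ × (2.78 × 10³⁰) × (0.963) / (0.944))^(1/3)
  = 7.23 × 10⁶ m

7.23 × 10⁶ m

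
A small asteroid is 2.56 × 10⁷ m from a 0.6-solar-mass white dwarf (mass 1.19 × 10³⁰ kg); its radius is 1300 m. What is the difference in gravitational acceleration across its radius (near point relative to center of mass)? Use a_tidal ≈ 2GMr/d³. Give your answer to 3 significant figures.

1.23 × 10¹ m/s²

a_tidal = 2GMr/d³
        = 2 × (6.674 × 10⁻¹¹) × (1.19 × 10³⁰) × (1300) / (2.56 × 10⁷)³
        = 1.23 × 10¹ m/s²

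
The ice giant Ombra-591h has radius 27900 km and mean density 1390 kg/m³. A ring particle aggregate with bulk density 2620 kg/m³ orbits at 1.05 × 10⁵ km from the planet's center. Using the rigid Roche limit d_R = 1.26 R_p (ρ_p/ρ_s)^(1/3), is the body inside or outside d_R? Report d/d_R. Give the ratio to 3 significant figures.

outside; d/d_R ≈ 3.69

d_R = 1.26 × (27900 km) × (1390/2620)^(1/3) = 28460 km
d/d_R = (1.05 × 10⁵) / (28460) = 3.69
Since d/d_R > 1, the body is outside the Roche limit.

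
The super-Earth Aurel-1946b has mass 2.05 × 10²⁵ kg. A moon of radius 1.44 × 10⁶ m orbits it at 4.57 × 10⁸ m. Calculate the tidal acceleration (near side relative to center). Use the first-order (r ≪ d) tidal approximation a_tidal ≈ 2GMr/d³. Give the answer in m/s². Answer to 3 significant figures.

4.13 × 10⁻⁵ m/s²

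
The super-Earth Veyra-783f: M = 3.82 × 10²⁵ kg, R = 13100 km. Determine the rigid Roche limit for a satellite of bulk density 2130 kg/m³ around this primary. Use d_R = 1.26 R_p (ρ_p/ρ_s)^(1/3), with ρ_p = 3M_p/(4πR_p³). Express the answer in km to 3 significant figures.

ρ_p = 3M_p/(4πR_p³) = 3 × (3.82 × 10²⁵) / (4π × (1.31 × 10⁷ m)³) = 4060 kg/m³
d_R = 1.26 × 13100 km × (4060/2130)^(1/3)
    = 20500 km

20500 km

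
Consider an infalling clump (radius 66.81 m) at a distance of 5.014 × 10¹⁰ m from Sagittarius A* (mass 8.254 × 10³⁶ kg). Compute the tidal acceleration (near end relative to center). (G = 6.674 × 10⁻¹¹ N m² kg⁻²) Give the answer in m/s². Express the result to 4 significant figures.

Δa = 2GMr/d³
   = 2 × (6.674 × 10⁻¹¹) × (8.254 × 10³⁶) × (66.81) / (5.014 × 10¹⁰)³
   = 5.839 × 10⁻⁴ m/s²

5.839 × 10⁻⁴ m/s²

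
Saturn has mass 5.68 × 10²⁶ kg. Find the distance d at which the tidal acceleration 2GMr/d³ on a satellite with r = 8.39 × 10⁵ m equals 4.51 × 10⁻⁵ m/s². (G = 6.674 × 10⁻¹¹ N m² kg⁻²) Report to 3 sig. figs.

2GMr/d³ = a_tidal  ⇒  d = (2GMr / a_tidal)^(1/3)
d = (2 × 6.674×10⁻¹¹ × (5.68 × 10²⁶) × (8.39 × 10⁵) / (4.51 × 10⁻⁵))^(1/3)
  = 1.12 × 10⁹ m

1.12 × 10⁹ m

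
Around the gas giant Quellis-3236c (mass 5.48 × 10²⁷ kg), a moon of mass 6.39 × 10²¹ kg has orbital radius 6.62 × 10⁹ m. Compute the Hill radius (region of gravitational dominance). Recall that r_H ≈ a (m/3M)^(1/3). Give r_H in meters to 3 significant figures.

4.83 × 10⁷ m

r_H ≈ a (m/3M)^(1/3)
    = (6.62 × 10⁹) × (6.39 × 10²¹ / (3 × 5.48 × 10²⁷))^(1/3)
    = 4.83 × 10⁷ m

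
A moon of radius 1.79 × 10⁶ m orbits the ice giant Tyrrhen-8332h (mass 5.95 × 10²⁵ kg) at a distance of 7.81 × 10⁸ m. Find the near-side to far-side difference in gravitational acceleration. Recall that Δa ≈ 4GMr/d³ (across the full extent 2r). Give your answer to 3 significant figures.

5.97 × 10⁻⁵ m/s²

a_tidal = 4GMr/d³
        = 4 × (6.674 × 10⁻¹¹) × (5.95 × 10²⁵) × (1.79 × 10⁶) / (7.81 × 10⁸)³
        = 5.97 × 10⁻⁵ m/s²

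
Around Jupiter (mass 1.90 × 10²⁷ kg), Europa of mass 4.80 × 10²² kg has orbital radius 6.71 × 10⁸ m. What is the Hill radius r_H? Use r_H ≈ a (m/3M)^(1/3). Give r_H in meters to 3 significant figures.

r_H ≈ a (m/3M)^(1/3)
    = (6.71 × 10⁸) × (4.80 × 10²² / (3 × 1.90 × 10²⁷))^(1/3)
    = 1.37 × 10⁷ m

1.37 × 10⁷ m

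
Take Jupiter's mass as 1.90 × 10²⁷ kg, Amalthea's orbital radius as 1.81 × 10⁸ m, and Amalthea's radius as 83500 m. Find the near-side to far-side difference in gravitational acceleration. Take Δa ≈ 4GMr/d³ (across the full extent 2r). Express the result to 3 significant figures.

7.14 × 10⁻³ m/s²

a_tidal = 4GMr/d³
        = 4 × (6.674 × 10⁻¹¹) × (1.90 × 10²⁷) × (83500) / (1.81 × 10⁸)³
        = 7.14 × 10⁻³ m/s²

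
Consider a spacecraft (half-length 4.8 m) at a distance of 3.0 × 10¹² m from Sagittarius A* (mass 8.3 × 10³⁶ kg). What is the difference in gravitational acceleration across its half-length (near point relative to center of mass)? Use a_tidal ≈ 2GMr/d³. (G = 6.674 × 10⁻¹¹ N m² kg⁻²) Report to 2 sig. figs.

2.0 × 10⁻¹⁰ m/s²

Differencing GM/(d−r)² and GM/d² to first order in r/d gives 2GMr/d³.
Δa = 2GMr/d³
   = 2 × (6.674 × 10⁻¹¹) × (8.3 × 10³⁶) × (4.8) / (3.0 × 10¹²)³
   = 2.0 × 10⁻¹⁰ m/s²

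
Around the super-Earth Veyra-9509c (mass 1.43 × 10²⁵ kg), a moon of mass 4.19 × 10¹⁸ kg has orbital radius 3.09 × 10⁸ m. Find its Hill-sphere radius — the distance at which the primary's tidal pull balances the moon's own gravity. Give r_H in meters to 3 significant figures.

r_H ≈ a (m/3M)^(1/3)
    = (3.09 × 10⁸) × (4.19 × 10¹⁸ / (3 × 1.43 × 10²⁵))^(1/3)
    = 1.42 × 10⁶ m

1.42 × 10⁶ m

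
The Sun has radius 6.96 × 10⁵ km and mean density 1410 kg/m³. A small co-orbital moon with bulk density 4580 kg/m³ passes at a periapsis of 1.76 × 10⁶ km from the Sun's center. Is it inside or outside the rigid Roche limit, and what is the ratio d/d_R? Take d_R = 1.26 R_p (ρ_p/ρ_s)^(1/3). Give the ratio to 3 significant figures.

outside; d/d_R ≈ 2.97

d_R = 1.26 × (6.96 × 10⁵ km) × (1410/4580)^(1/3) = 5.921 × 10⁵ km
d/d_R = (1.76 × 10⁶) / (5.921 × 10⁵) = 2.97
Since d/d_R > 1, the body is outside the Roche limit.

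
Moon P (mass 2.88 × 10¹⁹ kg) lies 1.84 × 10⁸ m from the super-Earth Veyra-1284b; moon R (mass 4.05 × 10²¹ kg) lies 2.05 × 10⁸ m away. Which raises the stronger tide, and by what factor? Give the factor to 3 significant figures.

Moon R, by a factor of ≈ 102

The tide-raising term goes as M/d³ (the gradient of a 1/d² field).
Moon P: (2.88 × 10¹⁹) / (1.84 × 10⁸)³ = 4.623 × 10⁻⁶
Moon R: (4.05 × 10²¹) / (2.05 × 10⁸)³ = 4.701 × 10⁻⁴
Ratio (larger/smaller) = 102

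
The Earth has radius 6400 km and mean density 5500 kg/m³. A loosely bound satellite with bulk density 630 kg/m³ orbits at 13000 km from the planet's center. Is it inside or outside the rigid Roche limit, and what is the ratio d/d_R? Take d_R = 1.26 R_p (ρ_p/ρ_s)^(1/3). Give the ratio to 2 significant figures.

inside; d/d_R ≈ 0.78

d_R = 1.26 × (6400 km) × (5500/630)^(1/3) = 16600 km
d/d_R = (13000) / (16600) = 0.78
Since d/d_R < 1, the body is inside the Roche limit.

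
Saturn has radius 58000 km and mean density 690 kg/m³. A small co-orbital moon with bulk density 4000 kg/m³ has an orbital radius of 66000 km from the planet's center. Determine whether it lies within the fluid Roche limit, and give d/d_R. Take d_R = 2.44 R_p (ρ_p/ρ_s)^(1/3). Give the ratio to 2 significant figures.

inside; d/d_R ≈ 0.84

d_R = 2.44 × (58000 km) × (690/4000)^(1/3) = 78780 km
d/d_R = (66000) / (78780) = 0.84
Since d/d_R < 1, the body is inside the Roche limit.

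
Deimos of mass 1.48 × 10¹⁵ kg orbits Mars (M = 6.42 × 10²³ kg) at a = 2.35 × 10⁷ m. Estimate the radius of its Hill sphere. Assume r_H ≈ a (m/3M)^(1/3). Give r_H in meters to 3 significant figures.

2.15 × 10⁴ m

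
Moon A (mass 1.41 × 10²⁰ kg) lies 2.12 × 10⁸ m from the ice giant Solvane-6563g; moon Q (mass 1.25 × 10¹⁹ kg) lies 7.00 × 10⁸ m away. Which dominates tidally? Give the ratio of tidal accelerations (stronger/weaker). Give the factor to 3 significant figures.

Moon A, by a factor of ≈ 406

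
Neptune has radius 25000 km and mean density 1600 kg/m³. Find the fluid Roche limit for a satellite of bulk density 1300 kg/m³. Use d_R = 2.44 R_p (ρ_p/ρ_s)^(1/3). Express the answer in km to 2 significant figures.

65000 km

d_R = 2.44 × 25000 km × (1600/1300)^(1/3)
    = 65000 km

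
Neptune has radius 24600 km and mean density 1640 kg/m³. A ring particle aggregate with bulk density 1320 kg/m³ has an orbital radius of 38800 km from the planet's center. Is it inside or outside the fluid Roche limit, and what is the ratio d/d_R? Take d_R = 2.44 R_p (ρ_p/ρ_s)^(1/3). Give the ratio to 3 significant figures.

inside; d/d_R ≈ 0.601

d_R = 2.44 × (24600 km) × (1640/1320)^(1/3) = 64530 km
d/d_R = (38800) / (64530) = 0.601
Since d/d_R < 1, the body is inside the Roche limit.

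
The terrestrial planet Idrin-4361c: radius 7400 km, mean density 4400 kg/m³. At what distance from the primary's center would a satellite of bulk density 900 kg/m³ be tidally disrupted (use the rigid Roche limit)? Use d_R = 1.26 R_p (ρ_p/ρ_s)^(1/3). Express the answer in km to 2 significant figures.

16000 km

d_R = 1.26 × 7400 km × (4400/900)^(1/3)
    = 16000 km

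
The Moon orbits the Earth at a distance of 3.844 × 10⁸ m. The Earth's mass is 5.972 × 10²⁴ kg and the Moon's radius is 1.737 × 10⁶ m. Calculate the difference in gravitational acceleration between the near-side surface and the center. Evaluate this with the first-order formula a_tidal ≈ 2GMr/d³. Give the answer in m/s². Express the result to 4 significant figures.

2.438 × 10⁻⁵ m/s²

Since r ≪ d, expand the inverse-square field across one radius to get the leading 2GMr/d³ term.
Δa = 2GMr/d³
   = 2 × (6.674 × 10⁻¹¹) × (5.972 × 10²⁴) × (1.737 × 10⁶) / (3.844 × 10⁸)³
   = 2.438 × 10⁻⁵ m/s²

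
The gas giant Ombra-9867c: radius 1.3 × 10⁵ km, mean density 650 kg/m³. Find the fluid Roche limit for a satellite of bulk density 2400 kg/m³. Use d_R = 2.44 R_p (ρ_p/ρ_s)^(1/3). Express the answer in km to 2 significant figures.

2.1 × 10⁵ km

d_R = 2.44 × 1.3 × 10⁵ km × (650/2400)^(1/3)
    = 2.1 × 10⁵ km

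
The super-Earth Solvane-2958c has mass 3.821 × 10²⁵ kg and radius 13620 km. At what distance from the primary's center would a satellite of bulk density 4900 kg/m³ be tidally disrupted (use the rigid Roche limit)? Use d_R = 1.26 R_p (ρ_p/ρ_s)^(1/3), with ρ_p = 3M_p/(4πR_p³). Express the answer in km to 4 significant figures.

ρ_p = 3M_p/(4πR_p³) = 3 × (3.821 × 10²⁵) / (4π × (1.362 × 10⁷ m)³) = 3610 kg/m³
d_R = 1.26 × 13620 km × (3610/4900)^(1/3)
    = 15500 km

15500 km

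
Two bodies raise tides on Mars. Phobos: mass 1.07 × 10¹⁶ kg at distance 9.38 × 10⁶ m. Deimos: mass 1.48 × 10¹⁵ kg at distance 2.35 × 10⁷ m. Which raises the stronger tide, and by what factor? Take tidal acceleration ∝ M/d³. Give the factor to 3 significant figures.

Compare M/d³ for the two perturbers:
Phobos: (1.07 × 10¹⁶) / (9.38 × 10⁶)³ = 1.297 × 10⁻⁵
Deimos: (1.48 × 10¹⁵) / (2.35 × 10⁷)³ = 1.140 × 10⁻⁷
Ratio (larger/smaller) = 114

Phobos, by a factor of ≈ 114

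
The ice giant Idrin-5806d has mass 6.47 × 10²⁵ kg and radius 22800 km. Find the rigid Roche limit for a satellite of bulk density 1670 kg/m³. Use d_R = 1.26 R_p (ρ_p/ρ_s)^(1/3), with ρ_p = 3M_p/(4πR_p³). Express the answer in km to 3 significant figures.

ρ_p = 3M_p/(4πR_p³) = 3 × (6.47 × 10²⁵) / (4π × (2.28 × 10⁷ m)³) = 1300 kg/m³
d_R = 1.26 × 22800 km × (1300/1670)^(1/3)
    = 26400 km

26400 km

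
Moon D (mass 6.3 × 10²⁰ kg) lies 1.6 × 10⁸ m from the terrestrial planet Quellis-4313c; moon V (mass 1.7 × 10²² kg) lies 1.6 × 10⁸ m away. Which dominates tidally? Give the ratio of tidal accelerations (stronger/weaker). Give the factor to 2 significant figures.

Tidal acceleration ∝ M/d³, so compare M/d³ for each.
Moon D: (6.3 × 10²⁰) / (1.6 × 10⁸)³ = 1.538 × 10⁻⁴
Moon V: (1.7 × 10²²) / (1.6 × 10⁸)³ = 4.150 × 10⁻³
Ratio (larger/smaller) = 27

Moon V, by a factor of ≈ 27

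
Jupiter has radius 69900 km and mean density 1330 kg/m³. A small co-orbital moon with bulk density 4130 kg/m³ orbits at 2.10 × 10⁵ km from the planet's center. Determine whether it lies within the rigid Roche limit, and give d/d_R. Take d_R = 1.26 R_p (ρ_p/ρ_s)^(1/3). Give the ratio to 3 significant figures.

outside; d/d_R ≈ 3.48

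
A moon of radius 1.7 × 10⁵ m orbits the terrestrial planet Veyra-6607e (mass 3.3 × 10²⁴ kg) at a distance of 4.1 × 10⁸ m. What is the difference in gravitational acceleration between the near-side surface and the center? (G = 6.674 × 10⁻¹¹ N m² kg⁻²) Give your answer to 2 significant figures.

The tidal stretch is the gradient of GM/d² times the body's extent r, hence the 1/d³ dependence.
Δa = 2GMr/d³
   = 2 × (6.674 × 10⁻¹¹) × (3.3 × 10²⁴) × (1.7 × 10⁵) / (4.1 × 10⁸)³
   = 1.1 × 10⁻⁶ m/s²

1.1 × 10⁻⁶ m/s²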